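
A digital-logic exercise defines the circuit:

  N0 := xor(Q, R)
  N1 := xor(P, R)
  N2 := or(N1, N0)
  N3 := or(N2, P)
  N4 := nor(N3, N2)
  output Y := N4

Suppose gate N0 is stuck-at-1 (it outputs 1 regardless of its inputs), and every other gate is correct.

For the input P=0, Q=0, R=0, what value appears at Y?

0

Propagate with N0 forced: N0=1 [stuck-at-1], N1=0, N2=1, N3=1, N4=0.
So Y = 0. (Without the fault it would be 1.)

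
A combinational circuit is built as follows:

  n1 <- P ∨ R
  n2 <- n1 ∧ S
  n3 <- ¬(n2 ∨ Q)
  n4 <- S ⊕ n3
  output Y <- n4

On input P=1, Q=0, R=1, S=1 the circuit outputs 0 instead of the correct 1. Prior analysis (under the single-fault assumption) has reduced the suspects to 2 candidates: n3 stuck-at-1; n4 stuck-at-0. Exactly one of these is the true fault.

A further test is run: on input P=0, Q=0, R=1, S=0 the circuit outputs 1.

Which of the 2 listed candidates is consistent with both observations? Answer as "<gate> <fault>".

Evaluate each candidate on input P=0, Q=0, R=1, S=0:
  n3 stuck-at-1: n1=1, n2=0, n3=1 [stuck-at-1], n4=1 → 1 — matches
  n4 stuck-at-0: n1=1, n2=0, n3=1, n4=0 [stuck-at-0] → 0 — eliminated
Only n3 stuck-at-1 reproduces the observed 1.

n3 stuck-at-1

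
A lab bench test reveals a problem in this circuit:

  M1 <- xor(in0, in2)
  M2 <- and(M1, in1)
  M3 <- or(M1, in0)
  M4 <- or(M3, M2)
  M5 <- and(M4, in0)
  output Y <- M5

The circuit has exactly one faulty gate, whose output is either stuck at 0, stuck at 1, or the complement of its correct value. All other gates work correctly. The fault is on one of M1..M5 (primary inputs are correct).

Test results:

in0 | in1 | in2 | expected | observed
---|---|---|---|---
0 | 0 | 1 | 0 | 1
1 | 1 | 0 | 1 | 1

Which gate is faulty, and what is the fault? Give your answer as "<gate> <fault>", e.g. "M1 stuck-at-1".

M5 stuck-at-1

Fault-free values for test 1 (in0=0, in1=0, in2=1): M1=1, M2=0, M3=1, M4=1, M5=0, giving Y=0. Observed 1.
Test 1: faults giving observed 1 are {M5 stuck-at-1, M5 inverted output}.
Test 2 (in0=1, in1=1, in2=0): fault-free M1=1, M2=1, M3=1, M4=1, M5=1 → 1; observed 1. Eliminates M5 inverted output.
Only M5 stuck-at-1 is consistent with every test.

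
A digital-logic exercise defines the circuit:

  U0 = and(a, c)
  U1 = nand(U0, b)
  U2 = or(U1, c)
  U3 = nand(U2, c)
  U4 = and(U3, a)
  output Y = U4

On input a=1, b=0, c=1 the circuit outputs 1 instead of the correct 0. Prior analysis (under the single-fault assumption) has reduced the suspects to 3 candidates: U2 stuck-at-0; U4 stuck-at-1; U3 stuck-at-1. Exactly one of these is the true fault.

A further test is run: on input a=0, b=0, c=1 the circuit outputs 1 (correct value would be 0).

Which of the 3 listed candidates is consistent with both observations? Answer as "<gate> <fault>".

U4 stuck-at-1

Evaluate each candidate on input a=0, b=0, c=1:
  U2 stuck-at-0: U0=0, U1=1, U2=0 [stuck-at-0], U3=1, U4=0 → 0 — eliminated
  U4 stuck-at-1: U0=0, U1=1, U2=1, U3=0, U4=1 [stuck-at-1] → 1 — matches
  U3 stuck-at-1: U0=0, U1=1, U2=1, U3=1 [stuck-at-1], U4=0 → 0 — eliminated
Only U4 stuck-at-1 reproduces the observed 1.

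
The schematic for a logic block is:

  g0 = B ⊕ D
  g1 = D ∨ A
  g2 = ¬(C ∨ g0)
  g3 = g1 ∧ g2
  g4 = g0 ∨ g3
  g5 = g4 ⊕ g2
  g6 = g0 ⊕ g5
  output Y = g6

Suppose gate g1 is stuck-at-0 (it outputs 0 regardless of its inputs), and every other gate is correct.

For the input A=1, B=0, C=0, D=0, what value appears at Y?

Propagate with g1 forced: g0=0, g1=0 [stuck-at-0], g2=1, g3=0, g4=0, g5=1, g6=1.
So Y = 1. (Without the fault it would be 0.)

1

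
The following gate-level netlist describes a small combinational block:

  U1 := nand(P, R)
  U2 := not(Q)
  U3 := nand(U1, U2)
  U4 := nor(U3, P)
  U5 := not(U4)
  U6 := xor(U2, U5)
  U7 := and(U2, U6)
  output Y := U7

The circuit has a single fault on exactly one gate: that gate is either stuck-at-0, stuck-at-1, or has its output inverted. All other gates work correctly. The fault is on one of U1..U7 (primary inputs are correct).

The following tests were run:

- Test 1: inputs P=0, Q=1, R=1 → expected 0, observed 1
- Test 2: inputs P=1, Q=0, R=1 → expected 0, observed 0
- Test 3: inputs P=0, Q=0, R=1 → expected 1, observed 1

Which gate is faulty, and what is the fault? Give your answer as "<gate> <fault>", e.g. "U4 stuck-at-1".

Fault-free values for test 1 (P=0, Q=1, R=1): U1=1, U2=0, U3=1, U4=0, U5=1, U6=1, U7=0, giving Y=0. Observed 1.
Test 1: faults giving observed 1 are {U2 stuck-at-1, U2 inverted output, U7 stuck-at-1, U7 inverted output}.
Test 2 (P=1, Q=0, R=1): fault-free U1=0, U2=1, U3=1, U4=0, U5=1, U6=0, U7=0 → 0; observed 0. Eliminates U7 stuck-at-1, U7 inverted output.
Test 3 (P=0, Q=0, R=1): fault-free U1=1, U2=1, U3=0, U4=1, U5=0, U6=1, U7=1 → 1; observed 1. Eliminates U2 inverted output.
Only U2 stuck-at-1 is consistent with every test.

U2 stuck-at-1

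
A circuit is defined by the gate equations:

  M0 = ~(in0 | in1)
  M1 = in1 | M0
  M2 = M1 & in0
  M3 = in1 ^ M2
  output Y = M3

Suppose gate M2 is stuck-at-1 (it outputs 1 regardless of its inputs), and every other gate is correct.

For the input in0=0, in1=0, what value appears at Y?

Propagate with M2 forced: M0=1, M1=1, M2=1 [stuck-at-1], M3=1.
So Y = 1. (Without the fault it would be 0.)

1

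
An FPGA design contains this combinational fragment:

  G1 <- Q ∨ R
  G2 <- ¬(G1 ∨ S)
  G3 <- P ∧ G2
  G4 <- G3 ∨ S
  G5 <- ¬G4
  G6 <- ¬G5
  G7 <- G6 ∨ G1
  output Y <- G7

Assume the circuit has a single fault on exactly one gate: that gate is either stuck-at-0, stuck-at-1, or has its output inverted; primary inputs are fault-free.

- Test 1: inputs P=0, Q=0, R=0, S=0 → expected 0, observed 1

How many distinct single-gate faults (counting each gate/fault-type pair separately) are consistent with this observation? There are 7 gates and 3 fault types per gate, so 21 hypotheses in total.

Fault-free: G1=0, G2=1, G3=0, G4=0, G5=1, G6=0, G7=0 → 0. Observed 1.
  G1: stuck-at-1, inverted output ✓; others ✗
  G2: none of the 3 fault types match ✗
  G3: stuck-at-1, inverted output ✓; others ✗
  G4: stuck-at-1, inverted output ✓; others ✗
  G5: stuck-at-0, inverted output ✓; others ✗
  G6: stuck-at-1, inverted output ✓; others ✗
  G7: stuck-at-1, inverted output ✓; others ✗
Consistent faults: {G1 stuck-at-1, G1 inverted output, G3 stuck-at-1, G3 inverted output, G4 stuck-at-1, G4 inverted output, G5 stuck-at-0, G5 inverted output, G6 stuck-at-1, G6 inverted output, G7 stuck-at-1, G7 inverted output} — 12 in all.

12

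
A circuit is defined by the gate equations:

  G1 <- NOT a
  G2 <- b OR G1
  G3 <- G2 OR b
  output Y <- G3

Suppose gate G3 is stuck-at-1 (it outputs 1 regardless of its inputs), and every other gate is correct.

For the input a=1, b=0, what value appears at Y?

Propagate with G3 forced: G1=0, G2=0, G3=1 [stuck-at-1].
So Y = 1. (Without the fault it would be 0.)

1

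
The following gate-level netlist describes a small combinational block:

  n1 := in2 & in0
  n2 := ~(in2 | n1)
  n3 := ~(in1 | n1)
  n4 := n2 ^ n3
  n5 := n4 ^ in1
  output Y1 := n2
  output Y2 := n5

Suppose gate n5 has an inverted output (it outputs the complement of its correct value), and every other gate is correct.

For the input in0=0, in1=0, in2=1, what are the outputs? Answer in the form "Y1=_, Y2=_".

Y1=0, Y2=0

Propagate with n5 forced: n1=0, n2=0, n3=1, n4=1, n5=0 [inverted output].
So the outputs are Y1=0, Y2=0. (Without the fault they would be Y1=0, Y2=1.)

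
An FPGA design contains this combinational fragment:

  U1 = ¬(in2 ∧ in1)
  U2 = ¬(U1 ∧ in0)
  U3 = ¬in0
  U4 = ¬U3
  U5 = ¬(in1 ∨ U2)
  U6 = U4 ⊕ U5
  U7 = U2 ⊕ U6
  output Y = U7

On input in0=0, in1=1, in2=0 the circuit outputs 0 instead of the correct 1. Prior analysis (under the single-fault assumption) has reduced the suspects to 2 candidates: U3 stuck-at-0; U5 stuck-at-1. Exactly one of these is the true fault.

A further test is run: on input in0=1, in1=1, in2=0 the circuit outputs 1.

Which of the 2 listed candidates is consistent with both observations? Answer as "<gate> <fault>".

U3 stuck-at-0

Evaluate each candidate on input in0=1, in1=1, in2=0:
  U3 stuck-at-0: U1=1, U2=0, U3=0 [stuck-at-0], U4=1, U5=0, U6=1, U7=1 → 1 — matches
  U5 stuck-at-1: U1=1, U2=0, U3=0, U4=1, U5=1 [stuck-at-1], U6=0, U7=0 → 0 — eliminated
Only U3 stuck-at-0 reproduces the observed 1.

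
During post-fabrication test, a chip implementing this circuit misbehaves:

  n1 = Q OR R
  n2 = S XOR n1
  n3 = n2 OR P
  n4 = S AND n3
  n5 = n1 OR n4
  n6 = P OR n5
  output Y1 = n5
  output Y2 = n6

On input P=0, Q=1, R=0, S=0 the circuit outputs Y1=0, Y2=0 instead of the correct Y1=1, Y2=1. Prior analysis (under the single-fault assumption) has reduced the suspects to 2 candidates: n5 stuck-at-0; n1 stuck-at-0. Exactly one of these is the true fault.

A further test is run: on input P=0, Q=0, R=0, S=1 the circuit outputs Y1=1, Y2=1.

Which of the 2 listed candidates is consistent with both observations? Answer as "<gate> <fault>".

n1 stuck-at-0

Evaluate each candidate on input P=0, Q=0, R=0, S=1:
  n5 stuck-at-0: n1=0, n2=1, n3=1, n4=1, n5=0 [stuck-at-0], n6=0 → Y1=0, Y2=0 — eliminated
  n1 stuck-at-0: n1=0 [stuck-at-0], n2=1, n3=1, n4=1, n5=1, n6=1 → Y1=1, Y2=1 — matches
Only n1 stuck-at-0 reproduces the observed Y1=1, Y2=1.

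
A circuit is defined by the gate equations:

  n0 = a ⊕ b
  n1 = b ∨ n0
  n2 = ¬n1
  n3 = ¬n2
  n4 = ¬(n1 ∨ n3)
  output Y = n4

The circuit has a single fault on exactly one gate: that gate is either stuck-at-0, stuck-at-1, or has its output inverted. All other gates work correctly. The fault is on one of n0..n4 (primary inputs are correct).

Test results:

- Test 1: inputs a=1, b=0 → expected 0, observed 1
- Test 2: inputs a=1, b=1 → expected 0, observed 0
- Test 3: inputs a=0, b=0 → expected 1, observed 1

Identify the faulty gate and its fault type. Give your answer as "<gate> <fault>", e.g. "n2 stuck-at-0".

Fault-free values for test 1 (a=1, b=0): n0=1, n1=1, n2=0, n3=1, n4=0, giving Y=0. Observed 1.
Test 1: faults giving observed 1 are {n0 stuck-at-0, n0 inverted output, n1 stuck-at-0, n1 inverted output, n4 stuck-at-1, n4 inverted output}.
Test 2 (a=1, b=1): fault-free n0=0, n1=1, n2=0, n3=1, n4=0 → 0; observed 0. Eliminates n1 stuck-at-0, n1 inverted output, n4 stuck-at-1, n4 inverted output.
Test 3 (a=0, b=0): fault-free n0=0, n1=0, n2=1, n3=0, n4=1 → 1; observed 1. Eliminates n0 inverted output.
Only n0 stuck-at-0 is consistent with every test.

n0 stuck-at-0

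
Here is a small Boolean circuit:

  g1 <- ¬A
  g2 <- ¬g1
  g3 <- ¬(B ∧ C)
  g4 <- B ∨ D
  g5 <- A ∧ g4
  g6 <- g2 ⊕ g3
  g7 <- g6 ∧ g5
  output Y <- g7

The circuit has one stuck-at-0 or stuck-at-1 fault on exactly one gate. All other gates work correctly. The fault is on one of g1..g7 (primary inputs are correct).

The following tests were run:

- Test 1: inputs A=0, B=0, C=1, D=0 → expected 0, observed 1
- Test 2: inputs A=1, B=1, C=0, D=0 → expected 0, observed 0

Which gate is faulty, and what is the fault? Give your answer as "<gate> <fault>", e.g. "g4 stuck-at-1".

Fault-free values for test 1 (A=0, B=0, C=1, D=0): g1=1, g2=0, g3=1, g4=0, g5=0, g6=1, g7=0, giving Y=0. Observed 1.
Test 1: faults giving observed 1 are {g5 stuck-at-1, g7 stuck-at-1}.
Test 2 (A=1, B=1, C=0, D=0): fault-free g1=0, g2=1, g3=1, g4=1, g5=1, g6=0, g7=0 → 0; observed 0. Eliminates g7 stuck-at-1.
Only g5 stuck-at-1 is consistent with every test.

g5 stuck-at-1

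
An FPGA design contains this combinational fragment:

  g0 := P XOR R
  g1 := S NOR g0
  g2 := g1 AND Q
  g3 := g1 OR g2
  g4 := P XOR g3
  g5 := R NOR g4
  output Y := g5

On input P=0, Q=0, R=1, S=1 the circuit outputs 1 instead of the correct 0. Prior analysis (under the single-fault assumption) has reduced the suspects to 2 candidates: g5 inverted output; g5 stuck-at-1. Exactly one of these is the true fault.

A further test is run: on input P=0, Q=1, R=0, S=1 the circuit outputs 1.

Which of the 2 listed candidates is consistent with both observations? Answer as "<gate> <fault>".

g5 stuck-at-1

Evaluate each candidate on input P=0, Q=1, R=0, S=1:
  g5 inverted output: g0=0, g1=0, g2=0, g3=0, g4=0, g5=0 [inverted output] → 0 — eliminated
  g5 stuck-at-1: g0=0, g1=0, g2=0, g3=0, g4=0, g5=1 [stuck-at-1] → 1 — matches
Only g5 stuck-at-1 reproduces the observed 1.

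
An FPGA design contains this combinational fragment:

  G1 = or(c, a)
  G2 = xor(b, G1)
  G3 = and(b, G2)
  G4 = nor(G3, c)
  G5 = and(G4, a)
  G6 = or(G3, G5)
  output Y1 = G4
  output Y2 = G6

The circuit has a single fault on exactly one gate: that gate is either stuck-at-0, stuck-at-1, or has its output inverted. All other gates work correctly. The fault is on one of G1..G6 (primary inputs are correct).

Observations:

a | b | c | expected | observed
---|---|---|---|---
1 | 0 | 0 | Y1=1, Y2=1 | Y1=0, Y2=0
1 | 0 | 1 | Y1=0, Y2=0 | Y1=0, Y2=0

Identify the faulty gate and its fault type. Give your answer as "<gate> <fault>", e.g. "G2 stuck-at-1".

Fault-free values for test 1 (a=1, b=0, c=0): G1=1, G2=1, G3=0, G4=1, G5=1, G6=1, giving Y1=1, Y2=1. Observed Y1=0, Y2=0.
Test 1: faults giving observed Y1=0, Y2=0 are {G4 stuck-at-0, G4 inverted output}.
Test 2 (a=1, b=0, c=1): fault-free G1=1, G2=1, G3=0, G4=0, G5=0, G6=0 → Y1=0, Y2=0; observed Y1=0, Y2=0. Eliminates G4 inverted output.
Only G4 stuck-at-0 is consistent with every test.

G4 stuck-at-0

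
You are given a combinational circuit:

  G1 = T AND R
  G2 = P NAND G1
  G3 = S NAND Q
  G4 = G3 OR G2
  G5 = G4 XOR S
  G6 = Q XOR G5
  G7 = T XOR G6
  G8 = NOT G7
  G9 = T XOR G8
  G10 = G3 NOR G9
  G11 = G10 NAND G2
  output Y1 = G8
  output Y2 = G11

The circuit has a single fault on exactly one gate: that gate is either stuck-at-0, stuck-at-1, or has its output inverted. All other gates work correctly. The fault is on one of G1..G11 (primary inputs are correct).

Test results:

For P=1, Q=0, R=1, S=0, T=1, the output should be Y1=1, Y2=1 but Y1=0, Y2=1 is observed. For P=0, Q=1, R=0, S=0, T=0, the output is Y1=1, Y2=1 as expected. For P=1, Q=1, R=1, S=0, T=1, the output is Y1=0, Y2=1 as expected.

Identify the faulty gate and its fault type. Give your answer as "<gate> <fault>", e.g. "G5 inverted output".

Fault-free values for test 1 (P=1, Q=0, R=1, S=0, T=1): G1=1, G2=0, G3=1, G4=1, G5=1, G6=1, G7=0, G8=1, G9=0, G10=0, G11=1, giving Y1=1, Y2=1. Observed Y1=0, Y2=1.
Test 1: faults giving observed Y1=0, Y2=1 are {G3 stuck-at-0, G3 inverted output, G4 stuck-at-0, G4 inverted output, G5 stuck-at-0, G5 inverted output, G6 stuck-at-0, G6 inverted output, G7 stuck-at-1, G7 inverted output, G8 stuck-at-0, G8 inverted output}.
Test 2 (P=0, Q=1, R=0, S=0, T=0): fault-free G1=0, G2=1, G3=1, G4=1, G5=1, G6=0, G7=0, G8=1, G9=1, G10=0, G11=1 → Y1=1, Y2=1; observed Y1=1, Y2=1. Eliminates G4 stuck-at-0, G4 inverted output, G5 stuck-at-0, G5 inverted output, G6 inverted output, G7 stuck-at-1, G7 inverted output, G8 stuck-at-0, G8 inverted output.
Test 3 (P=1, Q=1, R=1, S=0, T=1): fault-free G1=1, G2=0, G3=1, G4=1, G5=1, G6=0, G7=1, G8=0, G9=1, G10=0, G11=1 → Y1=0, Y2=1; observed Y1=0, Y2=1. Eliminates G3 stuck-at-0, G3 inverted output.
Only G6 stuck-at-0 is consistent with every test.

G6 stuck-at-0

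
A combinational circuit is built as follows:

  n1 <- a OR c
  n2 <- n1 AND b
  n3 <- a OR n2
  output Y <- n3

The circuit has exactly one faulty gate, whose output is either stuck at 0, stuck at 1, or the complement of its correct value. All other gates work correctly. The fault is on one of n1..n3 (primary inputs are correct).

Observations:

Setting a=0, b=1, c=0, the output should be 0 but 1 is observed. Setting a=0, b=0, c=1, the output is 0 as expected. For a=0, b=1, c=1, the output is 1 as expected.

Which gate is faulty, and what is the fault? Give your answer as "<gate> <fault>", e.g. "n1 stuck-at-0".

Fault-free values for test 1 (a=0, b=1, c=0): n1=0, n2=0, n3=0, giving Y=0. Observed 1.
Test 1: faults giving observed 1 are {n1 stuck-at-1, n1 inverted output, n2 stuck-at-1, n2 inverted output, n3 stuck-at-1, n3 inverted output}.
Test 2 (a=0, b=0, c=1): fault-free n1=1, n2=0, n3=0 → 0; observed 0. Eliminates n2 stuck-at-1, n2 inverted output, n3 stuck-at-1, n3 inverted output.
Test 3 (a=0, b=1, c=1): fault-free n1=1, n2=1, n3=1 → 1; observed 1. Eliminates n1 inverted output.
Only n1 stuck-at-1 is consistent with every test.

n1 stuck-at-1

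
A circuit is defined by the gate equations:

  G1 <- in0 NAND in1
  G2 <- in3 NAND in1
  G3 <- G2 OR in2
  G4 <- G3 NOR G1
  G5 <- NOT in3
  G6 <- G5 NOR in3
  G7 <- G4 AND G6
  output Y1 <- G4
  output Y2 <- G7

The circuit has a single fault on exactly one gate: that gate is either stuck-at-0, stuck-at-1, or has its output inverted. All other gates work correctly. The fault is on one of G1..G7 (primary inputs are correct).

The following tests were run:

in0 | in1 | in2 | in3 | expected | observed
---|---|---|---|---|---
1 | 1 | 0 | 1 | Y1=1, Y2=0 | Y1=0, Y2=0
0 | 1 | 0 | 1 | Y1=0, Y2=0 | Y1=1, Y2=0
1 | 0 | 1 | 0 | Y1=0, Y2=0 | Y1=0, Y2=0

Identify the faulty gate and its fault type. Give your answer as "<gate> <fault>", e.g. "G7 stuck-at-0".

G1 inverted output

Fault-free values for test 1 (in0=1, in1=1, in2=0, in3=1): G1=0, G2=0, G3=0, G4=1, G5=0, G6=0, G7=0, giving Y1=1, Y2=0. Observed Y1=0, Y2=0.
Test 1: faults giving observed Y1=0, Y2=0 are {G1 stuck-at-1, G1 inverted output, G2 stuck-at-1, G2 inverted output, G3 stuck-at-1, G3 inverted output, G4 stuck-at-0, G4 inverted output}.
Test 2 (in0=0, in1=1, in2=0, in3=1): fault-free G1=1, G2=0, G3=0, G4=0, G5=0, G6=0, G7=0 → Y1=0, Y2=0; observed Y1=1, Y2=0. Eliminates G1 stuck-at-1, G2 stuck-at-1, G2 inverted output, G3 stuck-at-1, G3 inverted output, G4 stuck-at-0.
Test 3 (in0=1, in1=0, in2=1, in3=0): fault-free G1=1, G2=1, G3=1, G4=0, G5=1, G6=0, G7=0 → Y1=0, Y2=0; observed Y1=0, Y2=0. Eliminates G4 inverted output.
Only G1 inverted output is consistent with every test.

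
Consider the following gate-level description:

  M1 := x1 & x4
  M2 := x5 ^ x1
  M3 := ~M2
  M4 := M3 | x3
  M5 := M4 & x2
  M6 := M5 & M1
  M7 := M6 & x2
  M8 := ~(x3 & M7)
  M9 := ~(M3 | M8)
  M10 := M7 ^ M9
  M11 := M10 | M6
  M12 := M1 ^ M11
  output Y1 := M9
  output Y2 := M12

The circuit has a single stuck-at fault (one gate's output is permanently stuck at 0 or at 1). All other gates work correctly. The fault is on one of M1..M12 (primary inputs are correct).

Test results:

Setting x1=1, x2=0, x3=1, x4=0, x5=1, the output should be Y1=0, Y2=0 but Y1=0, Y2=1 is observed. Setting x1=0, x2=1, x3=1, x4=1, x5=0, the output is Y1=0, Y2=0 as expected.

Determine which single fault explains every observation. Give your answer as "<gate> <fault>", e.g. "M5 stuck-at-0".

M1 stuck-at-1

Fault-free values for test 1 (x1=1, x2=0, x3=1, x4=0, x5=1): M1=0, M2=0, M3=1, M4=1, M5=0, M6=0, M7=0, M8=1, M9=0, M10=0, M11=0, M12=0, giving Y1=0, Y2=0. Observed Y1=0, Y2=1.
Test 1: faults giving observed Y1=0, Y2=1 are {M1 stuck-at-1, M6 stuck-at-1, M7 stuck-at-1, M10 stuck-at-1, M11 stuck-at-1, M12 stuck-at-1}.
Test 2 (x1=0, x2=1, x3=1, x4=1, x5=0): fault-free M1=0, M2=0, M3=1, M4=1, M5=1, M6=0, M7=0, M8=1, M9=0, M10=0, M11=0, M12=0 → Y1=0, Y2=0; observed Y1=0, Y2=0. Eliminates M6 stuck-at-1, M7 stuck-at-1, M10 stuck-at-1, M11 stuck-at-1, M12 stuck-at-1.
Only M1 stuck-at-1 is consistent with every test.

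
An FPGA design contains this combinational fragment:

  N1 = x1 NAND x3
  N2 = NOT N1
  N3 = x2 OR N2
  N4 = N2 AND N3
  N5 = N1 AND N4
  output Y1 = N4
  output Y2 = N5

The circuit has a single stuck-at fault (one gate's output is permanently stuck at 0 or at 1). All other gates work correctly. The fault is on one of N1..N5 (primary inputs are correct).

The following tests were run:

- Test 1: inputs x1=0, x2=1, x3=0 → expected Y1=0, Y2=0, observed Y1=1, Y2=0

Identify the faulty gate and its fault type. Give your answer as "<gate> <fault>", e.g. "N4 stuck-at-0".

N1 stuck-at-0

Fault-free values for test 1 (x1=0, x2=1, x3=0): N1=1, N2=0, N3=1, N4=0, N5=0, giving Y1=0, Y2=0. Observed Y1=1, Y2=0.
Test 1: faults giving observed Y1=1, Y2=0 are {N1 stuck-at-0}.
Only N1 stuck-at-0 is consistent with every test.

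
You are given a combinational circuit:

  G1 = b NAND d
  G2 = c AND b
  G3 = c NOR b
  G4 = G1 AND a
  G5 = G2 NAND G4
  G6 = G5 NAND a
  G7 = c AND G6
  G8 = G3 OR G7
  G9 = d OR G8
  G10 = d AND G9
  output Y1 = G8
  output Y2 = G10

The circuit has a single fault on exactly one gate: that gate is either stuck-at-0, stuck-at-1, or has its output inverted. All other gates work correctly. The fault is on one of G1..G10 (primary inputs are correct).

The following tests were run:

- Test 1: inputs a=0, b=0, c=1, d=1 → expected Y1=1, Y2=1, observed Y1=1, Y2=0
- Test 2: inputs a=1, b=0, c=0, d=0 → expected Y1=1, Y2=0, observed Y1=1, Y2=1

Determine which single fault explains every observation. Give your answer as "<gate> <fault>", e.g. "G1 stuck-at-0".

G10 inverted output

Fault-free values for test 1 (a=0, b=0, c=1, d=1): G1=1, G2=0, G3=0, G4=0, G5=1, G6=1, G7=1, G8=1, G9=1, G10=1, giving Y1=1, Y2=1. Observed Y1=1, Y2=0.
Test 1: faults giving observed Y1=1, Y2=0 are {G9 stuck-at-0, G9 inverted output, G10 stuck-at-0, G10 inverted output}.
Test 2 (a=1, b=0, c=0, d=0): fault-free G1=1, G2=0, G3=1, G4=1, G5=1, G6=0, G7=0, G8=1, G9=1, G10=0 → Y1=1, Y2=0; observed Y1=1, Y2=1. Eliminates G9 stuck-at-0, G9 inverted output, G10 stuck-at-0.
Only G10 inverted output is consistent with every test.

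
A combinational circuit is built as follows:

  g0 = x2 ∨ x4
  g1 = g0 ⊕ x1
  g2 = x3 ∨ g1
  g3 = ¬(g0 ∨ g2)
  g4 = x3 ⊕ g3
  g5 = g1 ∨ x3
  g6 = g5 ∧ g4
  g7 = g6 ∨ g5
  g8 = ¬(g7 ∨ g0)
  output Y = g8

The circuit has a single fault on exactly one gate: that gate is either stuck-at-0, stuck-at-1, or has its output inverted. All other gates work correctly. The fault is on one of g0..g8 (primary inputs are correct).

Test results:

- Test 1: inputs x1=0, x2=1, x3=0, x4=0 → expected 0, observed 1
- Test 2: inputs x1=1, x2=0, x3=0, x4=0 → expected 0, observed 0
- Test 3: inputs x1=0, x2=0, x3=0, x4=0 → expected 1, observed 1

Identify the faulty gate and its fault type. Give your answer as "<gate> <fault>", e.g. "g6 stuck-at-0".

Fault-free values for test 1 (x1=0, x2=1, x3=0, x4=0): g0=1, g1=1, g2=1, g3=0, g4=0, g5=1, g6=0, g7=1, g8=0, giving Y=0. Observed 1.
Test 1: faults giving observed 1 are {g0 stuck-at-0, g0 inverted output, g8 stuck-at-1, g8 inverted output}.
Test 2 (x1=1, x2=0, x3=0, x4=0): fault-free g0=0, g1=1, g2=1, g3=0, g4=0, g5=1, g6=0, g7=1, g8=0 → 0; observed 0. Eliminates g8 stuck-at-1, g8 inverted output.
Test 3 (x1=0, x2=0, x3=0, x4=0): fault-free g0=0, g1=0, g2=0, g3=1, g4=1, g5=0, g6=0, g7=0, g8=1 → 1; observed 1. Eliminates g0 inverted output.
Only g0 stuck-at-0 is consistent with every test.

g0 stuck-at-0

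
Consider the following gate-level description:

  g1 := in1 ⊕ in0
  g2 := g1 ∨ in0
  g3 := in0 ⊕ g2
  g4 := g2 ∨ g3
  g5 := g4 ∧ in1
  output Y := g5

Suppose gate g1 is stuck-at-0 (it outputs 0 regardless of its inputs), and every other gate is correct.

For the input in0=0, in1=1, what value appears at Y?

Propagate with g1 forced: g1=0 [stuck-at-0], g2=0, g3=0, g4=0, g5=0.
So Y = 0. (Without the fault it would be 1.)

0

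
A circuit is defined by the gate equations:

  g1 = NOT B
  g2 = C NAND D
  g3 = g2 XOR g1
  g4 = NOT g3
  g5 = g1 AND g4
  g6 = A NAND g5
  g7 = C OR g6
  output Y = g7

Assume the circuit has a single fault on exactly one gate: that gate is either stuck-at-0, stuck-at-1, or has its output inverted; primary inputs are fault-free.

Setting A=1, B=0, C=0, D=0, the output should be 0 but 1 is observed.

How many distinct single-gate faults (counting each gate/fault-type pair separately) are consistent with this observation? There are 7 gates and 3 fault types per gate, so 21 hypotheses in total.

Fault-free: g1=1, g2=1, g3=0, g4=1, g5=1, g6=0, g7=0 → 0. Observed 1.
  g1: stuck-at-0, inverted output ✓; others ✗
  g2: stuck-at-0, inverted output ✓; others ✗
  g3: stuck-at-1, inverted output ✓; others ✗
  g4: stuck-at-0, inverted output ✓; others ✗
  g5: stuck-at-0, inverted output ✓; others ✗
  g6: stuck-at-1, inverted output ✓; others ✗
  g7: stuck-at-1, inverted output ✓; others ✗
Consistent faults: {g1 stuck-at-0, g1 inverted output, g2 stuck-at-0, g2 inverted output, g3 stuck-at-1, g3 inverted output, g4 stuck-at-0, g4 inverted output, g5 stuck-at-0, g5 inverted output, g6 stuck-at-1, g6 inverted output, g7 stuck-at-1, g7 inverted output} — 14 in all.

14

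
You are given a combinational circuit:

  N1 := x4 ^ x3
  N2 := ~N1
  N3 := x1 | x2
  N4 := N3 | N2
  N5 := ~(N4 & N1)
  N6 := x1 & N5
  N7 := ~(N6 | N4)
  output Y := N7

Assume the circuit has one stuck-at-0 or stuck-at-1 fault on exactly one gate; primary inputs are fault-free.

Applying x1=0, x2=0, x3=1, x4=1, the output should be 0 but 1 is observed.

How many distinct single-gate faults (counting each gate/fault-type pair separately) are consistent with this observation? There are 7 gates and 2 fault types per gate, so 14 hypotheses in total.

Fault-free: N1=0, N2=1, N3=0, N4=1, N5=1, N6=0, N7=0 → 0. Observed 1.
  N1 stuck-at-0: output 0 ✗
  N1 stuck-at-1: output 1 ✓
  N2 stuck-at-0: output 1 ✓
  N2 stuck-at-1: output 0 ✗
  N3 stuck-at-0: output 0 ✗
  N3 stuck-at-1: output 0 ✗
  N4 stuck-at-0: output 1 ✓
  N4 stuck-at-1: output 0 ✗
  N5 stuck-at-0: output 0 ✗
  N5 stuck-at-1: output 0 ✗
  N6 stuck-at-0: output 0 ✗
  N6 stuck-at-1: output 0 ✗
  N7 stuck-at-0: output 0 ✗
  N7 stuck-at-1: output 1 ✓
Consistent faults: {N1 stuck-at-1, N2 stuck-at-0, N4 stuck-at-0, N7 stuck-at-1} — 4 in all.

4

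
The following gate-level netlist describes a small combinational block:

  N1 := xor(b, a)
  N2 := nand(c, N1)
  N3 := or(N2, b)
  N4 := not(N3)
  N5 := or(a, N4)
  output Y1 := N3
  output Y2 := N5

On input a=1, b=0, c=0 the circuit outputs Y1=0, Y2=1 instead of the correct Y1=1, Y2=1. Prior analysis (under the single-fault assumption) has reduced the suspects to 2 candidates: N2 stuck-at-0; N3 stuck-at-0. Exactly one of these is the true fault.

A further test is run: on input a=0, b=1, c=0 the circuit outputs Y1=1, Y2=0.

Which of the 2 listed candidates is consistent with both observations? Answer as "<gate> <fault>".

N2 stuck-at-0

Evaluate each candidate on input a=0, b=1, c=0:
  N2 stuck-at-0: N1=1, N2=0 [stuck-at-0], N3=1, N4=0, N5=0 → Y1=1, Y2=0 — matches
  N3 stuck-at-0: N1=1, N2=1, N3=0 [stuck-at-0], N4=1, N5=1 → Y1=0, Y2=1 — eliminated
Only N2 stuck-at-0 reproduces the observed Y1=1, Y2=0.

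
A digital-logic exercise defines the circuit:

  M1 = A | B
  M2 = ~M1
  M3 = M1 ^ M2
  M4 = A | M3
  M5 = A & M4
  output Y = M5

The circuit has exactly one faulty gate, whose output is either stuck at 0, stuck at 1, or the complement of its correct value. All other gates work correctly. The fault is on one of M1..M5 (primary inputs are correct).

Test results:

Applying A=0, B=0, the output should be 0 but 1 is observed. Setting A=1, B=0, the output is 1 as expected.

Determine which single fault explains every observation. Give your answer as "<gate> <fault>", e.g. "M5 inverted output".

M5 stuck-at-1

Fault-free values for test 1 (A=0, B=0): M1=0, M2=1, M3=1, M4=1, M5=0, giving Y=0. Observed 1.
Test 1: faults giving observed 1 are {M5 stuck-at-1, M5 inverted output}.
Test 2 (A=1, B=0): fault-free M1=1, M2=0, M3=1, M4=1, M5=1 → 1; observed 1. Eliminates M5 inverted output.
Only M5 stuck-at-1 is consistent with every test.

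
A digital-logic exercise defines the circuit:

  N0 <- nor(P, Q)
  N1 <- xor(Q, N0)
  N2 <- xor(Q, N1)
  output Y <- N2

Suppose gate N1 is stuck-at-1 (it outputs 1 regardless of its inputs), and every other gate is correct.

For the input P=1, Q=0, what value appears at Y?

Propagate with N1 forced: N0=0, N1=1 [stuck-at-1], N2=1.
So Y = 1. (Without the fault it would be 0.)

1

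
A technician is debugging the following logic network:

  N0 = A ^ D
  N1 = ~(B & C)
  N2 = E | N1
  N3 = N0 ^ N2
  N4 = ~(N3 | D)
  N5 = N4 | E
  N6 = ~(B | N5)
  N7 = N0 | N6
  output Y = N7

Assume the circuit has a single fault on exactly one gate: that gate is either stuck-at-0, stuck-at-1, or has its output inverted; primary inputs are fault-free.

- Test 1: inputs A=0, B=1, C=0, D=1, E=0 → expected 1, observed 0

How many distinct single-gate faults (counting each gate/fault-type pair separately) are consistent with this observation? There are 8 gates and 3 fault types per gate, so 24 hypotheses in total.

Fault-free: N0=1, N1=1, N2=1, N3=0, N4=0, N5=0, N6=0, N7=1 → 1. Observed 0.
  N0: stuck-at-0, inverted output ✓; others ✗
  N1: none of the 3 fault types match ✗
  N2: none of the 3 fault types match ✗
  N3: none of the 3 fault types match ✗
  N4: none of the 3 fault types match ✗
  N5: none of the 3 fault types match ✗
  N6: none of the 3 fault types match ✗
  N7: stuck-at-0, inverted output ✓; others ✗
Consistent faults: {N0 stuck-at-0, N0 inverted output, N7 stuck-at-0, N7 inverted output} — 4 in all.

4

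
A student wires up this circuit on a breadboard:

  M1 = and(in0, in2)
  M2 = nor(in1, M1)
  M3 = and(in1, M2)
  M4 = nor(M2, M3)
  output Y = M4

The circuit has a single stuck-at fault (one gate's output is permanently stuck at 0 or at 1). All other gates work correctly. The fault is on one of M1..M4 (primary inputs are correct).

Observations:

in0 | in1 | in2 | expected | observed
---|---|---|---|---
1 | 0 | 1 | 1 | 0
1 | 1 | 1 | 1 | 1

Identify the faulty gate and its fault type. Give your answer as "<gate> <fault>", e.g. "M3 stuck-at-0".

M1 stuck-at-0

Fault-free values for test 1 (in0=1, in1=0, in2=1): M1=1, M2=0, M3=0, M4=1, giving Y=1. Observed 0.
Test 1: faults giving observed 0 are {M1 stuck-at-0, M2 stuck-at-1, M3 stuck-at-1, M4 stuck-at-0}.
Test 2 (in0=1, in1=1, in2=1): fault-free M1=1, M2=0, M3=0, M4=1 → 1; observed 1. Eliminates M2 stuck-at-1, M3 stuck-at-1, M4 stuck-at-0.
Only M1 stuck-at-0 is consistent with every test.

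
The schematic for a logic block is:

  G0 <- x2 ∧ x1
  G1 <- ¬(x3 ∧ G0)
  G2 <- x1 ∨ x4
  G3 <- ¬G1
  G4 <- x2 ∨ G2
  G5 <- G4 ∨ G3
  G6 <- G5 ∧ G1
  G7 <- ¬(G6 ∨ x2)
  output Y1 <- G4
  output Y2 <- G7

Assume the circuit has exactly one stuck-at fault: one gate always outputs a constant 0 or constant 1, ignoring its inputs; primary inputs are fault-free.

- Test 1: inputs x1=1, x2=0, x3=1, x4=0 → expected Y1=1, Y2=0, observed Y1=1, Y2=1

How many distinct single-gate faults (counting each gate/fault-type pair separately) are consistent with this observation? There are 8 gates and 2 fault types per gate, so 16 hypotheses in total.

Fault-free: G0=0, G1=1, G2=1, G3=0, G4=1, G5=1, G6=1, G7=0 → Y1=1, Y2=0. Observed Y1=1, Y2=1.
  G0: stuck-at-1 ✓; others ✗
  G1: stuck-at-0 ✓; others ✗
  G2: none of the 2 fault types match ✗
  G3: none of the 2 fault types match ✗
  G4: none of the 2 fault types match ✗
  G5: stuck-at-0 ✓; others ✗
  G6: stuck-at-0 ✓; others ✗
  G7: stuck-at-1 ✓; others ✗
Consistent faults: {G0 stuck-at-1, G1 stuck-at-0, G5 stuck-at-0, G6 stuck-at-0, G7 stuck-at-1} — 5 in all.

5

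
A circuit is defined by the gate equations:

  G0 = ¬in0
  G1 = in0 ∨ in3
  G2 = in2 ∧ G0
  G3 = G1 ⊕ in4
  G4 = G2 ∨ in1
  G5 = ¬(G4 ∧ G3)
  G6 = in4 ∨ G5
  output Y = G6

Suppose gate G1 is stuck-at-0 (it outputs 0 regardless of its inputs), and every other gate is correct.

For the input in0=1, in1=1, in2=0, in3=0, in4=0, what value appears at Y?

1

Propagate with G1 forced: G0=0, G1=0 [stuck-at-0], G2=0, G3=0, G4=1, G5=1, G6=1.
So Y = 1. (Without the fault it would be 0.)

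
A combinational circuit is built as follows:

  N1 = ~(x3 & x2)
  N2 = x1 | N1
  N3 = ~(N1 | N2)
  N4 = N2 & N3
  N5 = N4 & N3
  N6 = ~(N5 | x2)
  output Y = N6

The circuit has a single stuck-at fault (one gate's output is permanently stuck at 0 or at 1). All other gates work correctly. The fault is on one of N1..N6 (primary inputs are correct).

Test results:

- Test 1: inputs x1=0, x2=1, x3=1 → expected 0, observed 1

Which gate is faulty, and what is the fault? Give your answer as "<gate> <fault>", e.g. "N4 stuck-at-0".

Fault-free values for test 1 (x1=0, x2=1, x3=1): N1=0, N2=0, N3=1, N4=0, N5=0, N6=0, giving Y=0. Observed 1.
Test 1: faults giving observed 1 are {N6 stuck-at-1}.
Only N6 stuck-at-1 is consistent with every test.

N6 stuck-at-1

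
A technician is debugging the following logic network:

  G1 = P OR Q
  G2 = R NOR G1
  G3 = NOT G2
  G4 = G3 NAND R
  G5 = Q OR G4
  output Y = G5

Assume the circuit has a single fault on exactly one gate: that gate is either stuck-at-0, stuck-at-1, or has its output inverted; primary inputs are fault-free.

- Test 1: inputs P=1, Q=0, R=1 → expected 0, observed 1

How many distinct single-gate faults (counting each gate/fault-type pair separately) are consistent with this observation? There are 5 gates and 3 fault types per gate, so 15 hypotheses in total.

8

Fault-free: G1=1, G2=0, G3=1, G4=0, G5=0 → 0. Observed 1.
  G1: none of the 3 fault types match ✗
  G2: stuck-at-1, inverted output ✓; others ✗
  G3: stuck-at-0, inverted output ✓; others ✗
  G4: stuck-at-1, inverted output ✓; others ✗
  G5: stuck-at-1, inverted output ✓; others ✗
Consistent faults: {G2 stuck-at-1, G2 inverted output, G3 stuck-at-0, G3 inverted output, G4 stuck-at-1, G4 inverted output, G5 stuck-at-1, G5 inverted output} — 8 in all.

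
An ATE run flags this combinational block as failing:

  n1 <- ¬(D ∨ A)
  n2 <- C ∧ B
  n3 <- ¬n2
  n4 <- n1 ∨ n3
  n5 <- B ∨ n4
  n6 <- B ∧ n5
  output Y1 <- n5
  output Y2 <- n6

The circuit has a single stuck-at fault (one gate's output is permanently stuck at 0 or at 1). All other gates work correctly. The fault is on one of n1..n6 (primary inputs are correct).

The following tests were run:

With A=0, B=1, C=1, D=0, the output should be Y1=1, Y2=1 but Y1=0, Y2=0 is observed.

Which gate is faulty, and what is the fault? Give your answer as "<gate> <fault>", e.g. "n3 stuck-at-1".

n5 stuck-at-0

Fault-free values for test 1 (A=0, B=1, C=1, D=0): n1=1, n2=1, n3=0, n4=1, n5=1, n6=1, giving Y1=1, Y2=1. Observed Y1=0, Y2=0.
Test 1: faults giving observed Y1=0, Y2=0 are {n5 stuck-at-0}.
Only n5 stuck-at-0 is consistent with every test.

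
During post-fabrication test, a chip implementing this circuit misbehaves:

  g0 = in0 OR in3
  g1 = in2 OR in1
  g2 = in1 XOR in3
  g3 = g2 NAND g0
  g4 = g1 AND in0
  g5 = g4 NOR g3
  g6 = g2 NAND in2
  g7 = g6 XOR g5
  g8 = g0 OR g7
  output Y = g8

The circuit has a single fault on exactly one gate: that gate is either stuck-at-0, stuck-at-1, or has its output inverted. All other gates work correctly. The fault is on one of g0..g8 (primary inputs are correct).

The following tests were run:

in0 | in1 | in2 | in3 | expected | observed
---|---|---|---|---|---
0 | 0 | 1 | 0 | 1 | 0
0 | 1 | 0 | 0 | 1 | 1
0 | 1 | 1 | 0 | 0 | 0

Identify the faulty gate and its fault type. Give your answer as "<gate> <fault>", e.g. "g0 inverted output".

g2 stuck-at-1

Fault-free values for test 1 (in0=0, in1=0, in2=1, in3=0): g0=0, g1=1, g2=0, g3=1, g4=0, g5=0, g6=1, g7=1, g8=1, giving Y=1. Observed 0.
Test 1: faults giving observed 0 are {g2 stuck-at-1, g2 inverted output, g3 stuck-at-0, g3 inverted output, g5 stuck-at-1, g5 inverted output, g6 stuck-at-0, g6 inverted output, g7 stuck-at-0, g7 inverted output, g8 stuck-at-0, g8 inverted output}.
Test 2 (in0=0, in1=1, in2=0, in3=0): fault-free g0=0, g1=1, g2=1, g3=1, g4=0, g5=0, g6=1, g7=1, g8=1 → 1; observed 1. Eliminates g3 stuck-at-0, g3 inverted output, g5 stuck-at-1, g5 inverted output, g6 stuck-at-0, g6 inverted output, g7 stuck-at-0, g7 inverted output, g8 stuck-at-0, g8 inverted output.
Test 3 (in0=0, in1=1, in2=1, in3=0): fault-free g0=0, g1=1, g2=1, g3=1, g4=0, g5=0, g6=0, g7=0, g8=0 → 0; observed 0. Eliminates g2 inverted output.
Only g2 stuck-at-1 is consistent with every test.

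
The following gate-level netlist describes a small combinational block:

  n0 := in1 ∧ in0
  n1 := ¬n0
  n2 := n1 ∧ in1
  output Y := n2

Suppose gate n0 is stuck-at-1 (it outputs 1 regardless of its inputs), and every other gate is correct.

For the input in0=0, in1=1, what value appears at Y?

Propagate with n0 forced: n0=1 [stuck-at-1], n1=0, n2=0.
So Y = 0. (Without the fault it would be 1.)

0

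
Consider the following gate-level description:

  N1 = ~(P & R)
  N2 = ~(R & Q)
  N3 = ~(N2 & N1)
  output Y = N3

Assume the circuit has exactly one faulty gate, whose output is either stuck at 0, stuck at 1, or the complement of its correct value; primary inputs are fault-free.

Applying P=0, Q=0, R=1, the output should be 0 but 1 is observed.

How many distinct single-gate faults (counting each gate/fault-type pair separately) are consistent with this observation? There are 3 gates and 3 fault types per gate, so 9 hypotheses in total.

6

Fault-free: N1=1, N2=1, N3=0 → 0. Observed 1.
  N1 stuck-at-0: output 1 ✓
  N1 stuck-at-1: output 0 ✗
  N1 inverted output: output 1 ✓
  N2 stuck-at-0: output 1 ✓
  N2 stuck-at-1: output 0 ✗
  N2 inverted output: output 1 ✓
  N3 stuck-at-0: output 0 ✗
  N3 stuck-at-1: output 1 ✓
  N3 inverted output: output 1 ✓
Consistent faults: {N1 stuck-at-0, N1 inverted output, N2 stuck-at-0, N2 inverted output, N3 stuck-at-1, N3 inverted output} — 6 in all.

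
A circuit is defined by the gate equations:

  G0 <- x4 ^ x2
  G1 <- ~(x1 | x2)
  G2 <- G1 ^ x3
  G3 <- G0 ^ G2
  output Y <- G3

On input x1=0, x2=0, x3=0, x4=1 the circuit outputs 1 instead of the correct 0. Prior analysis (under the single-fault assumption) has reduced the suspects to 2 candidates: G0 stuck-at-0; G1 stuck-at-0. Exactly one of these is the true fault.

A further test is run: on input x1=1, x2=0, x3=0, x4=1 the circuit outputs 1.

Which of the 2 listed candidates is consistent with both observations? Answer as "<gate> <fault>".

Evaluate each candidate on input x1=1, x2=0, x3=0, x4=1:
  G0 stuck-at-0: G0=0 [stuck-at-0], G1=0, G2=0, G3=0 → 0 — eliminated
  G1 stuck-at-0: G0=1, G1=0 [stuck-at-0], G2=0, G3=1 → 1 — matches
Only G1 stuck-at-0 reproduces the observed 1.

G1 stuck-at-0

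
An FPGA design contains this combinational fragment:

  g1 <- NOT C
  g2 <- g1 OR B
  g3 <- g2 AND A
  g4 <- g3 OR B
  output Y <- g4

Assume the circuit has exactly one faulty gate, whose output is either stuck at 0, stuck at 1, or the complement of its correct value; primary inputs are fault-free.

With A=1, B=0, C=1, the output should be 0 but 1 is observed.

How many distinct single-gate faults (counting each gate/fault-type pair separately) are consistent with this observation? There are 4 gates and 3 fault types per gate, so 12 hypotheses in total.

8

Fault-free: g1=0, g2=0, g3=0, g4=0 → 0. Observed 1.
  g1 stuck-at-0: output 0 ✗
  g1 stuck-at-1: output 1 ✓
  g1 inverted output: output 1 ✓
  g2 stuck-at-0: output 0 ✗
  g2 stuck-at-1: output 1 ✓
  g2 inverted output: output 1 ✓
  g3 stuck-at-0: output 0 ✗
  g3 stuck-at-1: output 1 ✓
  g3 inverted output: output 1 ✓
  g4 stuck-at-0: output 0 ✗
  g4 stuck-at-1: output 1 ✓
  g4 inverted output: output 1 ✓
Consistent faults: {g1 stuck-at-1, g1 inverted output, g2 stuck-at-1, g2 inverted output, g3 stuck-at-1, g3 inverted output, g4 stuck-at-1, g4 inverted output} — 8 in all.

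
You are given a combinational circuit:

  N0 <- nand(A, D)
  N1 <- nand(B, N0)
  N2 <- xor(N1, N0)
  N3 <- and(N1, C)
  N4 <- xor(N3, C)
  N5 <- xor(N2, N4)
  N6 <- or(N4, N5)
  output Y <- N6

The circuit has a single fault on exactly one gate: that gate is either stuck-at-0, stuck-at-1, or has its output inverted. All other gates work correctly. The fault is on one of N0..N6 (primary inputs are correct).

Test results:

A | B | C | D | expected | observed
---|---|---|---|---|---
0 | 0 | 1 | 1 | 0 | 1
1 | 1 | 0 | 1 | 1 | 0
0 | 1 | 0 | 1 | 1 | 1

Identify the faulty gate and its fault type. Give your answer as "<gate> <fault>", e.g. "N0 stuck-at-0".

Fault-free values for test 1 (A=0, B=0, C=1, D=1): N0=1, N1=1, N2=0, N3=1, N4=0, N5=0, N6=0, giving Y=0. Observed 1.
Test 1: faults giving observed 1 are {N0 stuck-at-0, N0 inverted output, N1 stuck-at-0, N1 inverted output, N2 stuck-at-1, N2 inverted output, N3 stuck-at-0, N3 inverted output, N4 stuck-at-1, N4 inverted output, N5 stuck-at-1, N5 inverted output, N6 stuck-at-1, N6 inverted output}.
Test 2 (A=1, B=1, C=0, D=1): fault-free N0=0, N1=1, N2=1, N3=0, N4=0, N5=1, N6=1 → 1; observed 0. Eliminates N0 stuck-at-0, N0 inverted output, N2 stuck-at-1, N3 stuck-at-0, N3 inverted output, N4 stuck-at-1, N4 inverted output, N5 stuck-at-1, N6 stuck-at-1.
Test 3 (A=0, B=1, C=0, D=1): fault-free N0=1, N1=0, N2=1, N3=0, N4=0, N5=1, N6=1 → 1; observed 1. Eliminates N1 inverted output, N2 inverted output, N5 inverted output, N6 inverted output.
Only N1 stuck-at-0 is consistent with every test.

N1 stuck-at-0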